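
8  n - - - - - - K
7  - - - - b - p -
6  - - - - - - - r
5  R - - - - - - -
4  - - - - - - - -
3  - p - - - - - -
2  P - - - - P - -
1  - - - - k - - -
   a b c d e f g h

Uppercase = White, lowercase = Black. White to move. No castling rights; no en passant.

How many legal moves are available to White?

2

White to move; king on h8.
In check: yes, from the black rook on h6.
Legal moves: Kg8, Kxg7.
Count: 2.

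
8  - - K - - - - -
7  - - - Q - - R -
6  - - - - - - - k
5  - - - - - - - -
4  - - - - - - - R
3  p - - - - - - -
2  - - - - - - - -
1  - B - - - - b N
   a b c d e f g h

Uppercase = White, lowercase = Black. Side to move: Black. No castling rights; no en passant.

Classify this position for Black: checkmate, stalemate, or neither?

checkmate

Black to move; black king on h6.
In check: yes, from the white rook on h4.
King squares — g5: attacked by Rg7; h5: attacked by Rh4; g6: attacked by Bb1; g7: attacked by Qd7; h7: attacked by Bb1.
Legal moves for Black: none.
In check with no legal moves → checkmate.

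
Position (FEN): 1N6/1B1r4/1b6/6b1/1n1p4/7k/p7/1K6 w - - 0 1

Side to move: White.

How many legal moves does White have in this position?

2

White to move; king on b1.
In check: yes, from the black pawn on a2.
Legal moves: Kb2, Ka1.
Count: 2.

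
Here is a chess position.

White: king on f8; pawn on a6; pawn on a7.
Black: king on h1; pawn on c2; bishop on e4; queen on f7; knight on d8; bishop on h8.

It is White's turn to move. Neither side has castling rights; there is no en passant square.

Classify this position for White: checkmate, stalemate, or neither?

checkmate

White to move; white king on f8.
In check: yes, from the black queen on f7.
King squares — e7: attacked by Qf7; f7: attacked by Nd8; g7: attacked by Qf7; e8: attacked by Qf7; g8: attacked by Qf7.
Legal moves for White: none.
In check with no legal moves → checkmate.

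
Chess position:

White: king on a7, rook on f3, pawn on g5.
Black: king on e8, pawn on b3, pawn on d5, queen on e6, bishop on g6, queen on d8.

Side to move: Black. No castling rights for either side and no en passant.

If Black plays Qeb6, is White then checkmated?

yes

After Qeb6: white king on a7; in check: yes, from the black queen on b6.
King squares — a6: attacked by Qb6; b6: attacked by Qd8; b7: attacked by Qb6; a8: attacked by Qd8; b8: attacked by Qb6.
White has no legal moves → checkmate.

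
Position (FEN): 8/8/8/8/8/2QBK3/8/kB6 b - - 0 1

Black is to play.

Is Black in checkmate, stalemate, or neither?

checkmate

Black to move; black king on a1.
In check: yes, from the white queen on c3.
King squares — b1: attacked by Bd3; a2: attacked by Bb1; b2: attacked by Qc3.
Legal moves for Black: none.
In check with no legal moves → checkmate.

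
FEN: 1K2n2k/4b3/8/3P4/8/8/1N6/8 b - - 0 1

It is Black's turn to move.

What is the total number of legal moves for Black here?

Black to move; king on h8.
In check: no.
Legal moves: Kg8, Kh7, Kg7, Ng7, Nc7, Nf6, Nd6, Bf8, Bd8, Bf6, Bd6+, Bg5, Bc5, Bh4, Bb4, Ba3.
Count: 16.

16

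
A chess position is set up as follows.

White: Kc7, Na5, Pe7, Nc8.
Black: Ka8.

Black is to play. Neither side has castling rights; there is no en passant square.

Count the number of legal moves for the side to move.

0

Black to move; king on a8.
In check: no.
Legal moves: none.
Count: 0.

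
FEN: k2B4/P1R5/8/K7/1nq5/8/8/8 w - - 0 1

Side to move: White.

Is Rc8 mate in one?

After Rc8: black king on a8; in check: yes, from the white rook on c8.
Black has 3 legal replies: Kb7, Kxa7, Qxc8.
In check but a legal move exists → not checkmate.

no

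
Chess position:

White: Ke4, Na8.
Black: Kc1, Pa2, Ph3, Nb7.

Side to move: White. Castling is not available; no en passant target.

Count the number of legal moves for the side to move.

White to move; king on e4.
In check: no.
Legal moves: Nc7, Nb6, Kf5, Ke5, Kd5, Kf4, Kd4, Kf3, Ke3, Kd3.
Count: 10.

10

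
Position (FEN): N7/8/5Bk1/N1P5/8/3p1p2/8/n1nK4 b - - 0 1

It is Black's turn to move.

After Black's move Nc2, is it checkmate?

After Nc2: white king on d1; in check: no.
White is not in check, so this cannot be checkmate.

no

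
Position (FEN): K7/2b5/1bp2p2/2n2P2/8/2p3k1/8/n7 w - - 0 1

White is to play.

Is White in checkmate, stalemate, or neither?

White to move; white king on a8.
In check: no.
King squares — a7: attacked by Bb6; b7: attacked by Nc5; b8: attacked by Bc7.
Legal moves for White: none.
Not in check and no legal moves → stalemate.

stalemate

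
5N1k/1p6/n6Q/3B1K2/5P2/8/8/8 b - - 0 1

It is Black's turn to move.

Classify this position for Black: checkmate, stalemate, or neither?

checkmate

Black to move; black king on h8.
In check: yes, from the white queen on h6.
King squares — g7: attacked by Qh6; h7: attacked by Qh6; g8: attacked by Bd5.
Legal moves for Black: none.
In check with no legal moves → checkmate.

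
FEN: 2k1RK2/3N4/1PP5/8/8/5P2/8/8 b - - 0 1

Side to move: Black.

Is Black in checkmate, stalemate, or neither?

checkmate

Black to move; black king on c8.
In check: yes, from the white rook on e8.
King squares — b7: attacked by Pc6; c7: attacked by Pb6; d7: attacked by Pc6; b8: attacked by Nd7; d8: attacked by Re8.
Legal moves for Black: none.
In check with no legal moves → checkmate.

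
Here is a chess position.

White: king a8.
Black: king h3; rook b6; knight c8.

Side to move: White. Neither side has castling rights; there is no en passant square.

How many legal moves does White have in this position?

0

White to move; king on a8.
In check: no.
Legal moves: none.
Count: 0.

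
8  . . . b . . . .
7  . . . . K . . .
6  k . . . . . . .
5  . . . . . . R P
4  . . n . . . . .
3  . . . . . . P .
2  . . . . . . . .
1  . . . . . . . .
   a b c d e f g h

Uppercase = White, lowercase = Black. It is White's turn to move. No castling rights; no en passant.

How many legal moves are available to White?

White to move; king on e7.
In check: yes, from the black bishop on d8.
Legal moves: Kf8, Ke8, Kxd8, Kf7, Kd7, Ke6.
Count: 6.

6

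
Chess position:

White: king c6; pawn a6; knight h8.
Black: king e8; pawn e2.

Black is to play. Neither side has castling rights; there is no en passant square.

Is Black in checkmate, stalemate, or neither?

Black to move; black king on e8.
In check: no.
Legal moves for Black: Kf8, Kd8, Ke7, e1=Q, e1=R, e1=B, e1=N.
Black has 7 legal moves and is not in check → neither.

neither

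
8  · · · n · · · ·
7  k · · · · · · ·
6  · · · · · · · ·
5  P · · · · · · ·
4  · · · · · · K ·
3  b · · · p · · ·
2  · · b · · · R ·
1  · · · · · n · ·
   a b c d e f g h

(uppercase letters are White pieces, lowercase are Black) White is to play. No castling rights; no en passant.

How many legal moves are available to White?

White to move; king on g4.
In check: no.
Legal moves: Kh5, Kg5, Kh4, Kf4, Kh3, Kf3, Rg3, Rh2, Rf2, Re2, Rd2, Rxc2, Rg1, a6.
Count: 14.

14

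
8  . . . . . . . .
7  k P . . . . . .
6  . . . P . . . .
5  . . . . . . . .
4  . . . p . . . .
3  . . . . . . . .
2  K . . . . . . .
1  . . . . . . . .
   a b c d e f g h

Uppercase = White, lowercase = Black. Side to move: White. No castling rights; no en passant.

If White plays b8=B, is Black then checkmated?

After b8=B: black king on a7; in check: yes, from the white bishop on b8.
Black has 5 legal replies: Kxb8, Ka8, Kb7, Kb6, Ka6.
In check but a legal move exists → not checkmate.

no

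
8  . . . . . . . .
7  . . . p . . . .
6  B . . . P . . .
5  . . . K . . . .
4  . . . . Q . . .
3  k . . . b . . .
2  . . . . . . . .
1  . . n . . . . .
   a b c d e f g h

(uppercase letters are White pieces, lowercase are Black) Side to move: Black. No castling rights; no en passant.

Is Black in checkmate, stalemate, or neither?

neither

Black to move; black king on a3.
In check: no.
Legal moves for Black include: Ba7, Bh6, Bb6, Bg5, Bc5, Bf4, Bd4, Bf2, Bd2, Bg1, Kb3, Kb2, Ka2, Nd3, Nb3, Ne2, Na2, dxe6+, ... (list truncated; more exist).
Black has legal moves and is not in check → neither.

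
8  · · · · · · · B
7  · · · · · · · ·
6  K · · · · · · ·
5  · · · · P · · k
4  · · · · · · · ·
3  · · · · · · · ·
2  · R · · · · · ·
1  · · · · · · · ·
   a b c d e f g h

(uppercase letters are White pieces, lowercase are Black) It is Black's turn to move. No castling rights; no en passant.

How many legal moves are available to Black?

Black to move; king on h5.
In check: no.
Legal moves: Kh6, Kg6, Kg5, Kh4, Kg4.
Count: 5.

5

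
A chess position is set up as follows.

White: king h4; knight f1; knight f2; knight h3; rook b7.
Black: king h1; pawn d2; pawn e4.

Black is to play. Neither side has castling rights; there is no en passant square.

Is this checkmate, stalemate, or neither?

Black to move; black king on h1.
In check: yes, from the white knight on f2.
Legal moves for Black: Kg2.
Black is in check but has 1 legal move → neither.

neither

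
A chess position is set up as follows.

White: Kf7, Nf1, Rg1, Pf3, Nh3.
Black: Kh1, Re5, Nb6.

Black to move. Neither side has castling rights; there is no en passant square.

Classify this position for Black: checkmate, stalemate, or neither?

Black to move; black king on h1.
In check: yes, from the white rook on g1.
King squares — g1: attacked by Nh3; g2: attacked by Rg1; h2: attacked by Nf1.
Legal moves for Black: none.
In check with no legal moves → checkmate.

checkmate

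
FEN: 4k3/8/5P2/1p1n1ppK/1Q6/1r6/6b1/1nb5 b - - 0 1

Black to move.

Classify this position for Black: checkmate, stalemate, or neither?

Black to move; black king on e8.
In check: no.
Legal moves for Black include: Kd8, Kf7, Kd7, Ne7, Nc7, Nxf6+, Nb6, Nf4+, Nxb4, Ne3, Ndc3, Rxb4, Rh3+, Rg3, Rf3, Re3, Rd3, Rc3, ... (list truncated; more exist).
Black has legal moves and is not in check → neither.

neither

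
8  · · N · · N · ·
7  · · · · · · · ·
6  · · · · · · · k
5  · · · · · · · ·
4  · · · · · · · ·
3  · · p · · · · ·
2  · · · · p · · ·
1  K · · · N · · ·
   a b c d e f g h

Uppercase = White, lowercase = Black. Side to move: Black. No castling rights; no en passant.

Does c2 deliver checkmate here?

no

After c2: white king on a1; in check: no.
White is not in check, so this cannot be checkmate.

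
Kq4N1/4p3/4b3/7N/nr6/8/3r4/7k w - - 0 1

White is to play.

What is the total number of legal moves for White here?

0

White to move; king on a8.
In check: yes, from the black queen on b8.
Legal moves: none.
Count: 0.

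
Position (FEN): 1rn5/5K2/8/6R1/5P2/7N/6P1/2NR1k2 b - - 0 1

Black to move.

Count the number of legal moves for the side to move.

Black to move; king on f1.
In check: yes, from the white rook on d1.
Legal moves: none.
Count: 0.

0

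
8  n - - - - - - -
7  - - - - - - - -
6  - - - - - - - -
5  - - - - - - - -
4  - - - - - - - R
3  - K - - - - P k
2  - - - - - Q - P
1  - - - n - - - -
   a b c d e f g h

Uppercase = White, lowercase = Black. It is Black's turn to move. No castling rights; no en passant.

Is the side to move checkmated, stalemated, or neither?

Black to move; black king on h3.
In check: yes, from the white rook on h4.
King squares — g2: attacked by Qf2; h2: attacked by Qf2; g3: attacked by Qf2; g4: attacked by Rh4; h4: attacked by Pg3.
Legal moves for Black: none.
In check with no legal moves → checkmate.

checkmate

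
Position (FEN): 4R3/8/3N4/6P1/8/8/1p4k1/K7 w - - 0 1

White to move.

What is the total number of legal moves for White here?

White to move; king on a1.
In check: yes, from the black pawn on b2.
Legal moves: Kxb2, Ka2, Kb1.
Count: 3.

3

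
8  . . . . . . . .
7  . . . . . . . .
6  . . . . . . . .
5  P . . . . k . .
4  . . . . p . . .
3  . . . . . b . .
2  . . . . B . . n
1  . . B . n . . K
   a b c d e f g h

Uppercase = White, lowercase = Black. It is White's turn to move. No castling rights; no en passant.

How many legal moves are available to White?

White to move; king on h1.
In check: yes, from the black bishop on f3.
Legal moves: Kxh2, Kg1, Bxf3.
Count: 3.

3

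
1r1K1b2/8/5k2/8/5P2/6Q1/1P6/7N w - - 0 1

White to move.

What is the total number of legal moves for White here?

White to move; king on d8.
In check: yes, from the black rook on b8.
Legal moves: Kd7, Kc7.
Count: 2.

2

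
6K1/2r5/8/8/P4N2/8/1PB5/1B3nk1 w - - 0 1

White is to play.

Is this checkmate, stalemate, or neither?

White to move; white king on g8.
In check: no.
Legal moves for White include: Kh8, Kf8, Ng6, Ne6, Nh5, Nd5, Nh3+, Nd3, Ng2, Ne2+, Bh7, Bg6, Bf5, Be4, Bd3, Bb3, Bd1, Ba2, ... (list truncated; more exist).
White has legal moves and is not in check → neither.

neither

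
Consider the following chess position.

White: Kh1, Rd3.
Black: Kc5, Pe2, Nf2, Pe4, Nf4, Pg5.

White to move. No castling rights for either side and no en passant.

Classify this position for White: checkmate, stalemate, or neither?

White to move; white king on h1.
In check: yes, from the black knight on f2.
King squares — g1: available; g2: attacked by Nf4; h2: available.
Legal moves for White: Kh2, Kg1.
White is in check but has 2 legal moves → neither.

neither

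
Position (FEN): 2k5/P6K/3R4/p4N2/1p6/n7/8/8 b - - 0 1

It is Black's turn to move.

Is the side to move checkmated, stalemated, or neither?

neither

Black to move; black king on c8.
In check: no.
Legal moves for Black: Kc7, Kb7, Nb5, Nc4, Nc2, Nb1, a4, b3.
Black has 8 legal moves and is not in check → neither.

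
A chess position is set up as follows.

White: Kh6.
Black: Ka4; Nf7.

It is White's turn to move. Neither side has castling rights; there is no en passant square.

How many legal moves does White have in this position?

4

White to move; king on h6.
In check: yes, from the black knight on f7.
Legal moves: Kh7, Kg7, Kg6, Kh5.
Count: 4.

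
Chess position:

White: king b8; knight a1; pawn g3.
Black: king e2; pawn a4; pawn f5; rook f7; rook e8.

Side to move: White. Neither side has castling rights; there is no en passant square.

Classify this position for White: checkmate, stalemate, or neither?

checkmate

White to move; white king on b8.
In check: yes, from the black rook on e8.
King squares — a7: attacked by Rf7; b7: attacked by Rf7; c7: attacked by Rf7; a8: attacked by Re8; c8: attacked by Re8.
Legal moves for White: none.
In check with no legal moves → checkmate.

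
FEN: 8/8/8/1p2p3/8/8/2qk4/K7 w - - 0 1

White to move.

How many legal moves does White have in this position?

White to move; king on a1.
In check: no.
Legal moves: none.
Count: 0.

0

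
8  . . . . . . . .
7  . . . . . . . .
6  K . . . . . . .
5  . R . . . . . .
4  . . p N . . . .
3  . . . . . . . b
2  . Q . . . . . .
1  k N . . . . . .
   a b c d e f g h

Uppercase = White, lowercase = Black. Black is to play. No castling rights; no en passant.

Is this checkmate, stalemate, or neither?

Black to move; black king on a1.
In check: yes, from the white queen on b2.
King squares — b1: attacked by Qb2; a2: attacked by Qb2; b2: attacked by Rb5.
Legal moves for Black: none.
In check with no legal moves → checkmate.

checkmate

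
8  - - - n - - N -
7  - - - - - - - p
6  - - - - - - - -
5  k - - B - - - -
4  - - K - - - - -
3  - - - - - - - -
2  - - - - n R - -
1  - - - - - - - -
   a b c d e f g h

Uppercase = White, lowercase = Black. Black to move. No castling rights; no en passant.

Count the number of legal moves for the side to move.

15

Black to move; king on a5.
In check: no.
Legal moves: Nf7, Nb7, Ne6, Nc6, Kb6, Ka6, Ka4, Nf4, Nd4, Ng3, Nc3, Ng1, Nc1, h6, h5.
Count: 15.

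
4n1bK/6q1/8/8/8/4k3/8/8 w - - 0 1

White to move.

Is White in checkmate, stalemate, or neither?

checkmate

White to move; white king on h8.
In check: yes, from the black queen on g7.
King squares — g7: attacked by Ne8; h7: attacked by Qg7; g8: attacked by Qg7.
Legal moves for White: none.
In check with no legal moves → checkmate.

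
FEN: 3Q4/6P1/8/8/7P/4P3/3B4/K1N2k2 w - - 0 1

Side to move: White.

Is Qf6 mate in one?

After Qf6: black king on f1; in check: yes, from the white queen on f6.
Black has 2 legal replies: Kg2, Kg1.
In check but a legal move exists → not checkmate.

no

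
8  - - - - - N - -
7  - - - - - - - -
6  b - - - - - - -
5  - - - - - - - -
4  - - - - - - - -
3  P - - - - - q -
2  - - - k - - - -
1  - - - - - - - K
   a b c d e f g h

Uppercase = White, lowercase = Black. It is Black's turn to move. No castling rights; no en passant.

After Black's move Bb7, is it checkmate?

After Bb7: white king on h1; in check: yes, from the black bishop on b7.
King squares — g1: attacked by Qg3; g2: attacked by Qg3; h2: attacked by Qg3.
White has no legal moves → checkmate.

yes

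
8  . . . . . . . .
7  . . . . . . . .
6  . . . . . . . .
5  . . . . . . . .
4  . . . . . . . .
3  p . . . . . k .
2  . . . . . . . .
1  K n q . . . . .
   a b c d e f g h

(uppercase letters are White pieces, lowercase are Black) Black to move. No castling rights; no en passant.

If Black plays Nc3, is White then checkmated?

yes

After Nc3: white king on a1; in check: yes, from the black queen on c1.
King squares — b1: attacked by Qc1; a2: attacked by Nc3; b2: attacked by Qc1.
White has no legal moves → checkmate.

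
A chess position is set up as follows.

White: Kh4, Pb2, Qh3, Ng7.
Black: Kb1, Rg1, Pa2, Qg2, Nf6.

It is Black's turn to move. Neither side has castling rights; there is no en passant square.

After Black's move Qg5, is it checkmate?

After Qg5: white king on h4; in check: yes, from the black queen on g5.
King squares — g3: attacked by Rg1; h3: own queen; g4: attacked by Rg1; g5: attacked by Rg1; h5: attacked by Qg5.
White has no legal moves → checkmate.

yes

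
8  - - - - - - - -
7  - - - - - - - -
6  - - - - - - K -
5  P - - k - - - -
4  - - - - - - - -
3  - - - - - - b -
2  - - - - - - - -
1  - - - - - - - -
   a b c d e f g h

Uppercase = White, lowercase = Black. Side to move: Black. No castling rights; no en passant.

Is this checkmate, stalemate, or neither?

Black to move; black king on d5.
In check: no.
Legal moves for Black: Ke6, Kd6, Kc6, Ke5, Kc5, Ke4, Kd4, Kc4, Bb8, Bc7, Bd6, Be5, Bh4, Bf4, Bh2, Bf2, Be1.
Black has 17 legal moves and is not in check → neither.

neither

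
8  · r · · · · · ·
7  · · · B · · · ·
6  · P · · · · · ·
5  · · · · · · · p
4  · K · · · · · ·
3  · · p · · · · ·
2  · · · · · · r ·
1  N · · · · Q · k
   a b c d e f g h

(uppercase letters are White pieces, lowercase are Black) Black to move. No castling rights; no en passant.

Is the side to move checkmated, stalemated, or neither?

neither

Black to move; black king on h1.
In check: yes, from the white queen on f1.
Legal moves for Black: Kh2, Rg1.
Black is in check but has 2 legal moves → neither.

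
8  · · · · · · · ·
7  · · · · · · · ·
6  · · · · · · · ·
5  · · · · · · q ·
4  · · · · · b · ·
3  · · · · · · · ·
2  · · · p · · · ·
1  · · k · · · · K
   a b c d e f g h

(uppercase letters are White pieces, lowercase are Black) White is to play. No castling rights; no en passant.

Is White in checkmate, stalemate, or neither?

White to move; white king on h1.
In check: no.
King squares — g1: attacked by Qg5; g2: attacked by Qg5; h2: attacked by Bf4.
Legal moves for White: none.
Not in check and no legal moves → stalemate.

stalemate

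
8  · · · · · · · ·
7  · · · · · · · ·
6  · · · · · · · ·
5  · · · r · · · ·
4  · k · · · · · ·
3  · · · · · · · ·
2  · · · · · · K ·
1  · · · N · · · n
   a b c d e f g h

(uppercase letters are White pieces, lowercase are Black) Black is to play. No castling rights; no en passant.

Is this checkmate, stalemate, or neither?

neither

Black to move; black king on b4.
In check: no.
Legal moves for Black include: Rd8, Rd7, Rd6, Rh5, Rg5+, Rf5, Re5, Rc5, Rb5, Ra5, Rd4, Rd3, Rd2+, Rxd1, Kc5, Kb5, Ka5, Kc4, ... (list truncated; more exist).
Black has legal moves and is not in check → neither.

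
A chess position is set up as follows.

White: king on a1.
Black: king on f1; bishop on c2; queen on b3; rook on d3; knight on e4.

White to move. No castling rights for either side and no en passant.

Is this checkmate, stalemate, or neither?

stalemate

White to move; white king on a1.
In check: no.
King squares — b1: attacked by Bc2; a2: attacked by Qb3; b2: attacked by Qb3.
Legal moves for White: none.
Not in check and no legal moves → stalemate.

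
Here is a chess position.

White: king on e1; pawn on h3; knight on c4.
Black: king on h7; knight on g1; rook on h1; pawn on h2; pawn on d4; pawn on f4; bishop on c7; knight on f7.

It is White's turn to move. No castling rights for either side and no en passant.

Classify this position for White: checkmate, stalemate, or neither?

White to move; white king on e1.
In check: no.
Legal moves for White: Nd6, Nb6, Ne5, Na5, Ne3, Na3, Nd2, Nb2, Kf2, Kd2, Kf1, Kd1, h4.
White has 13 legal moves and is not in check → neither.

neither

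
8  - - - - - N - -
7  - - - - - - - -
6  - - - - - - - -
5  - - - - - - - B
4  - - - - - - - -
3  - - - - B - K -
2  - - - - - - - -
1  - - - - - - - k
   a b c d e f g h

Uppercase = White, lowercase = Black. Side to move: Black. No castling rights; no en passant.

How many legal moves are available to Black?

0

Black to move; king on h1.
In check: no.
Legal moves: none.
Count: 0.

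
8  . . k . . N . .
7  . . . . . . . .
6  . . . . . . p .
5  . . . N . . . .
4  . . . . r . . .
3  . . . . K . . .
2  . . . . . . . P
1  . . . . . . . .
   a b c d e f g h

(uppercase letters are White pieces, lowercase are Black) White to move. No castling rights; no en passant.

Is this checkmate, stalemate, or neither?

neither

White to move; white king on e3.
In check: yes, from the black rook on e4.
King squares — d2: available; e2: attacked by Re4; f2: available; d3: available; f3: available; d4: attacked by Re4; e4: available; f4: attacked by Re4.
Legal moves for White: Kxe4, Kf3, Kd3, Kf2, Kd2.
White is in check but has 5 legal moves → neither.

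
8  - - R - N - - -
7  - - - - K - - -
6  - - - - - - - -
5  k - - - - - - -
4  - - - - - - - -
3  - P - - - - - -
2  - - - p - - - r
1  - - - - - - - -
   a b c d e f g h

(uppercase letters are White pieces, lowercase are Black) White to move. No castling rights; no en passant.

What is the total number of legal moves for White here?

White to move; king on e7.
In check: no.
Legal moves: Ng7, Nc7, Nf6, Nd6, Rd8, Rb8, Ra8+, Rc7, Rc6, Rc5+, Rc4, Rc3, Rc2, Rc1, Kf8, Kd8, Kf7, Kd7, Kf6, Ke6, Kd6, b4+.
Count: 22.

22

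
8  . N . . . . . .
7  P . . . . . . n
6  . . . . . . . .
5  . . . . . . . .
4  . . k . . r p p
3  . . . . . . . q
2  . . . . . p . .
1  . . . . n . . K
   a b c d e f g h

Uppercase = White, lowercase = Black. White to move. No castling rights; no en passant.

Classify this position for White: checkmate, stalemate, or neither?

checkmate

White to move; white king on h1.
In check: yes, from the black queen on h3.
King squares — g1: attacked by Pf2; g2: attacked by Ne1; h2: attacked by Qh3.
Legal moves for White: none.
In check with no legal moves → checkmate.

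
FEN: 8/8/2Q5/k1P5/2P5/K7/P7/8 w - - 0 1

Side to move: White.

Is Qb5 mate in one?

yes

After Qb5: black king on a5; in check: yes, from the white queen on b5.
King squares — a4: attacked by Ka3; b4: attacked by Ka3; b5: attacked by Pc4; a6: attacked by Qb5; b6: attacked by Qb5.
Black has no legal moves → checkmate.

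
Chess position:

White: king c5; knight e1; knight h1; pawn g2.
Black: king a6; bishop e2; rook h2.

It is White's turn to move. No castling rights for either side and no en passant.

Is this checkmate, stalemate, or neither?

neither

White to move; white king on c5.
In check: no.
Legal moves for White: Kd6, Kc6, Kd5, Kd4, Kb4, Ng3, Nf2, Nf3, Nd3, Nc2, g3, g4.
White has 12 legal moves and is not in check → neither.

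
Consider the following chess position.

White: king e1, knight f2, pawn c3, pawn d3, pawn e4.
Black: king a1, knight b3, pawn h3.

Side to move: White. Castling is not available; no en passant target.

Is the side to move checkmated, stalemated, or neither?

White to move; white king on e1.
In check: no.
Legal moves for White: Ng4, Nxh3, Nh1, Nd1, Ke2, Kf1, Kd1, e5, d4, c4.
White has 10 legal moves and is not in check → neither.

neither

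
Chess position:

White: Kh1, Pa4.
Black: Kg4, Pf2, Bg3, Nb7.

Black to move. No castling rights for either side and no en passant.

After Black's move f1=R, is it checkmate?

After f1=R: white king on h1; in check: yes, from the black rook on f1.
White has 1 legal reply: Kg2.
In check but a legal move exists → not checkmate.

no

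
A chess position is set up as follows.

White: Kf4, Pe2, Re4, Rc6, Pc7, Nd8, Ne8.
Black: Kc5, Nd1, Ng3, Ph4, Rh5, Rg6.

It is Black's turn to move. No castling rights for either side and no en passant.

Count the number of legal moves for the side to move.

Black to move; king on c5.
In check: yes, from the white rook on c6.
Legal moves: Kd5, Kb5, Rxc6.
Count: 3.

3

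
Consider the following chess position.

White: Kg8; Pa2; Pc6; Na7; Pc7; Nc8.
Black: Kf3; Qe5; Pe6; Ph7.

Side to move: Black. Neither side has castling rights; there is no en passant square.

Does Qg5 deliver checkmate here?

After Qg5: white king on g8; in check: yes, from the black queen on g5.
White has 4 legal replies: Kh8, Kf8, Kxh7, Kf7.
In check but a legal move exists → not checkmate.

no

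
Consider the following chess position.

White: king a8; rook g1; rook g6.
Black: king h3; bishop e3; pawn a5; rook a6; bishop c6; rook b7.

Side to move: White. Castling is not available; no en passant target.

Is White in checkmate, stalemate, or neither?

checkmate

White to move; white king on a8.
In check: yes, from the black rook on a6.
King squares — a7: attacked by Be3; b7: attacked by Bc6; b8: attacked by Rb7.
Legal moves for White: none.
In check with no legal moves → checkmate.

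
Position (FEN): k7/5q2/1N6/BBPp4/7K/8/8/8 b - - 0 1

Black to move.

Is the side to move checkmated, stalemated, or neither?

Black to move; black king on a8.
In check: yes, from the white knight on b6.
Legal moves for Black: Kb8, Kb7, Ka7.
Black is in check but has 3 legal moves → neither.

neither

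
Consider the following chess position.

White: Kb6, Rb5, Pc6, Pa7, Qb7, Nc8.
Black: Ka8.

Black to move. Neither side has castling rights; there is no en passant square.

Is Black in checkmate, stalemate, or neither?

checkmate

Black to move; black king on a8.
In check: yes, from the white queen on b7.
King squares — a7: attacked by Kb6; b7: attacked by Kb6; b8: attacked by Pa7.
Legal moves for Black: none.
In check with no legal moves → checkmate.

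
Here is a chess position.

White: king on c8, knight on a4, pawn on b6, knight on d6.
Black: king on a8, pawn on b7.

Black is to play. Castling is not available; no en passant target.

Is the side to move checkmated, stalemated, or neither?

Black to move; black king on a8.
In check: no.
King squares — a7: attacked by Pb6; b7: own pawn; b8: attacked by Kc8.
Legal moves for Black: none.
Not in check and no legal moves → stalemate.

stalemate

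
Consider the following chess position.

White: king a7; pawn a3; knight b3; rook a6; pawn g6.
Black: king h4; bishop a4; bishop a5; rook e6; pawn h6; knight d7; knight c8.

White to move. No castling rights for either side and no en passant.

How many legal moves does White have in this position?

White to move; king on a7.
In check: yes, from the black knight on c8.
Legal moves: Ka8, Kb7.
Count: 2.

2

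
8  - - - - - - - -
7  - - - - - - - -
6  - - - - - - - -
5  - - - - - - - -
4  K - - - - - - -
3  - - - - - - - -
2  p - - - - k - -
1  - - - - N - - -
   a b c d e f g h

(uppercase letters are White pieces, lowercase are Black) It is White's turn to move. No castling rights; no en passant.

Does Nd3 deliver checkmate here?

no

After Nd3: black king on f2; in check: yes, from the white knight on d3.
Black has 7 legal replies: Kg3, Kf3, Ke3, Kg2, Ke2, Kg1, Kf1.
In check but a legal move exists → not checkmate.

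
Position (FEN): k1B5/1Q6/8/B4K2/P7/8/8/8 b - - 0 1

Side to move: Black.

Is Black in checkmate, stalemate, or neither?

checkmate

Black to move; black king on a8.
In check: yes, from the white queen on b7.
King squares — a7: attacked by Qb7; b7: attacked by Bc8; b8: attacked by Qb7.
Legal moves for Black: none.
In check with no legal moves → checkmate.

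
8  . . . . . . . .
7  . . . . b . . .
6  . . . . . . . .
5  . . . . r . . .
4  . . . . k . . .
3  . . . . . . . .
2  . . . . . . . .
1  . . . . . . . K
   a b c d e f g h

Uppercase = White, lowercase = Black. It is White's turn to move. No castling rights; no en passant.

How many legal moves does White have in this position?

White to move; king on h1.
In check: no.
Legal moves: Kh2, Kg2, Kg1.
Count: 3.

3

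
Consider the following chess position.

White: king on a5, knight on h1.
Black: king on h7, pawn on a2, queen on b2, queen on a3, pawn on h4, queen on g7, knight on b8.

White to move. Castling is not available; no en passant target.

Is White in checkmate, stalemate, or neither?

checkmate

White to move; white king on a5.
In check: yes, from the black queen on a3.
King squares — a4: attacked by Qa3; b4: attacked by Qb2; b5: attacked by Qb2; a6: attacked by Qa3; b6: attacked by Qb2.
Legal moves for White: none.
In check with no legal moves → checkmate.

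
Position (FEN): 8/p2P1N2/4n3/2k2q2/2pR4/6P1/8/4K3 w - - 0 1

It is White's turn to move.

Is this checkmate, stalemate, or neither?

White to move; white king on e1.
In check: no.
Legal moves for White include: Nh8, Nd8, Nh6, Nd6, Ng5, Ne5, Rd6, Rd5+, Rh4, Rg4, Rf4, Re4, Rxc4+, Rd3, Rd2, Rd1, Ke2, Kd2, ... (list truncated; more exist).
White has legal moves and is not in check → neither.

neither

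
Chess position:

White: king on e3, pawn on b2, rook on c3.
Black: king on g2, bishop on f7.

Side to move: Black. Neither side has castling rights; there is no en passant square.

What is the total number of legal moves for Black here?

15

Black to move; king on g2.
In check: no.
Legal moves: Bg8, Be8, Bg6, Be6, Bh5, Bd5, Bc4, Bb3, Ba2, Kh3, Kg3, Kh2, Kh1, Kg1, Kf1.
Count: 15.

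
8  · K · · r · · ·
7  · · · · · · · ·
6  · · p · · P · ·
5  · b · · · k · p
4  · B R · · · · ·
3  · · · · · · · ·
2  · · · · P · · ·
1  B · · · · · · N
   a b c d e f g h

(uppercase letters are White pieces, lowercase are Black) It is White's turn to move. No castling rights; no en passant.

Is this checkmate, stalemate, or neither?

neither

White to move; white king on b8.
In check: yes, from the black rook on e8.
Legal moves for White: Kc7, Kb7, Ka7.
White is in check but has 3 legal moves → neither.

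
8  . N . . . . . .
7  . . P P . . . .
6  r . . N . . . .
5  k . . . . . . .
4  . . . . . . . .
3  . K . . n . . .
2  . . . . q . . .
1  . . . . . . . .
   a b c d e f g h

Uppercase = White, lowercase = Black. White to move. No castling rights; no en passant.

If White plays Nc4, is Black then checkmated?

After Nc4: black king on a5; in check: yes, from the white knight on c4.
Black has 3 legal replies: Kb5, Nxc4, Qxc4+.
In check but a legal move exists → not checkmate.

no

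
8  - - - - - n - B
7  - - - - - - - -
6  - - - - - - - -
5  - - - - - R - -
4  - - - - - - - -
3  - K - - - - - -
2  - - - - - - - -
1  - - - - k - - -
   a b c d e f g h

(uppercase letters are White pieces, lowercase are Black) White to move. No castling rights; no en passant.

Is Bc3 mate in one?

no

After Bc3: black king on e1; in check: yes, from the white bishop on c3.
Black has 2 legal replies: Ke2, Kd1.
In check but a legal move exists → not checkmate.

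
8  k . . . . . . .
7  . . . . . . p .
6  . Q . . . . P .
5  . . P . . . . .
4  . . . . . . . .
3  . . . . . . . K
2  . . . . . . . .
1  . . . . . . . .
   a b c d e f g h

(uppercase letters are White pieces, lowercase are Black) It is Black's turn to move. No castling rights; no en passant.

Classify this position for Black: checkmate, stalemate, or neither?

Black to move; black king on a8.
In check: no.
King squares — a7: attacked by Qb6; b7: attacked by Qb6; b8: attacked by Qb6.
Legal moves for Black: none.
Not in check and no legal moves → stalemate.

stalemate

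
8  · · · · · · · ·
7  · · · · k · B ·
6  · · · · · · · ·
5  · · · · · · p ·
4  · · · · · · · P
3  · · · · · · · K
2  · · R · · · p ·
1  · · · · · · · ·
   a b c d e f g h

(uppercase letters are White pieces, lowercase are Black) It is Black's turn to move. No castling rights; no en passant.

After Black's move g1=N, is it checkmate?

no

After g1=N: white king on h3; in check: yes, from the black knight on g1.
White has 4 legal replies: Kg4, Kg3, Kh2, Kg2.
In check but a legal move exists → not checkmate.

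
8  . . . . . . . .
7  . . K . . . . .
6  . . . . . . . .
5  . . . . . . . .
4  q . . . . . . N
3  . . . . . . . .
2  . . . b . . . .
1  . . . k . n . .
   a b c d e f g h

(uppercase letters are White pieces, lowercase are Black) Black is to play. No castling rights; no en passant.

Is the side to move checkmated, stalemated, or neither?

neither

Black to move; black king on d1.
In check: no.
Legal moves for Black include: Qe8, Qa8, Qd7+, Qa7+, Qc6+, Qa6, Qb5, Qa5+, Qxh4, Qg4, Qf4+, Qe4, Qd4, Qc4+, Qb4, Qb3, Qa3, Qc2+, ... (list truncated; more exist).
Black has legal moves and is not in check → neither.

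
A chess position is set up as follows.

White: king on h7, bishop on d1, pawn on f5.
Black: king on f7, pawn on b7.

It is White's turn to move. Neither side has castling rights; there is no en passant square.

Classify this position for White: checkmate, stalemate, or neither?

White to move; white king on h7.
In check: no.
Legal moves for White: Kh8, Kh6, Bh5+, Bg4, Ba4, Bf3, Bb3+, Be2, Bc2, f6.
White has 10 legal moves and is not in check → neither.

neither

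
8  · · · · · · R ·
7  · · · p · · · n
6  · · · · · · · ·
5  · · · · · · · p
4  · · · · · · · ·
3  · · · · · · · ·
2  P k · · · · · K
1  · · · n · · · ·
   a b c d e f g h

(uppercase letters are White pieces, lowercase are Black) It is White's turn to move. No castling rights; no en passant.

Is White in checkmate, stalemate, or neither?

neither

White to move; white king on h2.
In check: no.
Legal moves for White include: Rh8, Rf8, Re8, Rd8, Rc8, Rb8+, Ra8, Rg7, Rg6, Rg5, Rg4, Rg3, Rg2+, Rg1, Kh3, Kg3, Kg2, Kh1, ... (list truncated; more exist).
White has legal moves and is not in check → neither.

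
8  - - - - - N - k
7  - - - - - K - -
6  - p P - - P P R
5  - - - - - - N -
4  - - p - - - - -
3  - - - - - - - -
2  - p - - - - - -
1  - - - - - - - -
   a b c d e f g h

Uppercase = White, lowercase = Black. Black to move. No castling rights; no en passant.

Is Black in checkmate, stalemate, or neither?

Black to move; black king on h8.
In check: yes, from the white rook on h6.
King squares — g7: attacked by Pf6; h7: attacked by Ng5; g8: attacked by Kf7.
Legal moves for Black: none.
In check with no legal moves → checkmate.

checkmate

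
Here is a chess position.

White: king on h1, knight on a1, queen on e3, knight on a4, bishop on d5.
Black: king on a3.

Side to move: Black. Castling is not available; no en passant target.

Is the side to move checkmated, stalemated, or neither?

Black to move; black king on a3.
In check: yes, from the white queen on e3.
Legal moves for Black: Kb4, Kxa4.
Black is in check but has 2 legal moves → neither.

neither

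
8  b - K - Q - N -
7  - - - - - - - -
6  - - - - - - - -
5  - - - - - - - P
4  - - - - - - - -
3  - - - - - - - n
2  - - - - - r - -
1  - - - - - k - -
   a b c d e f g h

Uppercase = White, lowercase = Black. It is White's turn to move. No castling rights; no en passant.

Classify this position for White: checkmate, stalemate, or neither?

neither

White to move; white king on c8.
In check: no.
Legal moves for White include: Ne7, Nh6, Nf6, Qf8, Qd8, Qf7, Qe7, Qd7, Qg6, Qe6, Qc6, Qe5, Qb5+, Qe4, Qa4, Qe3, Qe2+, Qe1+, ... (list truncated; more exist).
White has legal moves and is not in check → neither.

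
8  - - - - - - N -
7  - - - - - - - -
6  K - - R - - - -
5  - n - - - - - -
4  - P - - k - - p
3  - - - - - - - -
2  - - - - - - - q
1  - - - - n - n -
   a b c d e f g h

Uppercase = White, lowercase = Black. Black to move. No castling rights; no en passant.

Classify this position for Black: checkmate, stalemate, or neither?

neither

Black to move; black king on e4.
In check: no.
Legal moves for Black include: Nc7+, Na7, Nxd6, Nd4, Nc3, Na3, Kf5, Ke5, Kf4, Kf3, Ke3, Qxd6+, Qe5, Qf4, Qh3, Qg3, Qg2, Qf2, ... (list truncated; more exist).
Black has legal moves and is not in check → neither.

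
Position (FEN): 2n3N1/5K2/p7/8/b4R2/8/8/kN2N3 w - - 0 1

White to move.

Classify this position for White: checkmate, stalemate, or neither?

White to move; white king on f7.
In check: no.
Legal moves for White include: Ne7, Nh6, Nf6, Kf8, Kg7, Kg6, Kf6, Ke6, Rf6, Rf5, Rh4, Rg4, Re4, Rd4, Rc4, Rb4, Rxa4+, Rf3, ... (list truncated; more exist).
White has legal moves and is not in check → neither.

neither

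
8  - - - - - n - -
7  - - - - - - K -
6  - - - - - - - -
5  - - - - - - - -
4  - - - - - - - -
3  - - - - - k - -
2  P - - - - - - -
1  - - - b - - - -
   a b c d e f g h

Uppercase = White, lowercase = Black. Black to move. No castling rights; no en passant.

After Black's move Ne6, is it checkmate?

After Ne6: white king on g7; in check: yes, from the black knight on e6.
White has 7 legal replies: Kh8, Kg8, Kh7, Kf7, Kh6, Kg6, Kf6.
In check but a legal move exists → not checkmate.

no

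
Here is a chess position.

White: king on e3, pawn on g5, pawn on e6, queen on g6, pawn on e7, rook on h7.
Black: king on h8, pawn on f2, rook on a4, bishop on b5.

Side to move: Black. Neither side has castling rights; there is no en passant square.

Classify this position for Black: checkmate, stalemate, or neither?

Black to move; black king on h8.
In check: yes, from the white rook on h7.
King squares — g7: attacked by Qg6; h7: attacked by Qg6; g8: attacked by Qg6.
Legal moves for Black: none.
In check with no legal moves → checkmate.

checkmate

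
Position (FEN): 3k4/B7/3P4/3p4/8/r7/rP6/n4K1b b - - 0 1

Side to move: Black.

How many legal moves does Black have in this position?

Black to move; king on d8.
In check: no.
Legal moves: Ke8, Kc8, Kd7, Rxa7, Ra6, Ra5, Ra4, Rh3, Rg3, Rf3+, Re3, Rd3, Rc3, Rb3, Rxb2, Be4, Bf3, Bg2+, Nb3, Nc2, d4.
Count: 21.

21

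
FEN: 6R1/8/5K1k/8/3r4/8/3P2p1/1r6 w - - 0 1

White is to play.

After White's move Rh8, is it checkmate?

yes

After Rh8: black king on h6; in check: yes, from the white rook on h8.
King squares — g5: attacked by Kf6; h5: attacked by Rh8; g6: attacked by Kf6; g7: attacked by Kf6; h7: attacked by Rh8.
Black has no legal moves → checkmate.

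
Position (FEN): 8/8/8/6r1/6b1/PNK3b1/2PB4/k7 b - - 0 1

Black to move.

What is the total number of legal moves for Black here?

Black to move; king on a1.
In check: yes, from the white knight on b3.
Legal moves: Ka2, Kb1.
Count: 2.

2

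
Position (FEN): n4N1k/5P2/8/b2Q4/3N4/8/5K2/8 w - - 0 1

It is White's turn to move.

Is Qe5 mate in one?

After Qe5: black king on h8; in check: yes, from the white queen on e5.
King squares — g7: attacked by Qe5; h7: attacked by Nf8; g8: attacked by Pf7.
Black has no legal moves → checkmate.

yes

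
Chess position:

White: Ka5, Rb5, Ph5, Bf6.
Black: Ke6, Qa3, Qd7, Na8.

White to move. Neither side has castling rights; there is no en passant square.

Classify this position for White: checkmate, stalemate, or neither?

White to move; white king on a5.
In check: yes, from the black queen on a3.
King squares — a4: attacked by Qa3; b4: attacked by Qa3; b5: own rook; a6: attacked by Qa3; b6: attacked by Na8.
Legal moves for White: none.
In check with no legal moves → checkmate.

checkmate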